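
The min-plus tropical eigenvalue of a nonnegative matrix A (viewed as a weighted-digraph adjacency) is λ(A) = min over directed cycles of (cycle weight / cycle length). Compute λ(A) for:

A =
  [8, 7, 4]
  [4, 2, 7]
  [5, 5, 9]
λ(A) = 2

Enumerate directed cycles and compute their means (weight / length). Sample:
  cycle 0 → 0: weight = 8, length = 1, mean = 8/1 ≈ 8.000
  cycle 1 → 1: weight = 2, length = 1, mean = 2/1 ≈ 2.000
  cycle 2 → 2: weight = 9, length = 1, mean = 9/1 ≈ 9.000
  cycle 0 → 1 → 0: weight = 11, length = 2, mean = 11/2 ≈ 5.500
  cycle 0 → 2 → 0: weight = 9, length = 2, mean = 9/2 ≈ 4.500
  cycle 1 → 0 → 1: weight = 11, length = 2, mean = 11/2 ≈ 5.500
Minimum mean = 2.000, attained e.g. along the cycle 1 → 1 with weight 2 and length 1. So λ(A) = 2/1 = 2.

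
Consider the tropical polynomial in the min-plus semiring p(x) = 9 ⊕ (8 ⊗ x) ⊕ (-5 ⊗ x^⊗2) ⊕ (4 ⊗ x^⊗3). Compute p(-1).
p(-1) = -7

A tropical monomial a ⊗ x^⊗i evaluates to a + i · x. Evaluating each term at x = -1:
  Term 0 contributes 9 + 0 · -1 = 9
  Term 1 contributes 8 + 1 · -1 = 7
  Term 2 contributes -5 + 2 · -1 = -7
  Term 3 contributes 4 + 3 · -1 = 1
p(-1) = ⊕ of these = min[9, 7, -7, 1] = -7.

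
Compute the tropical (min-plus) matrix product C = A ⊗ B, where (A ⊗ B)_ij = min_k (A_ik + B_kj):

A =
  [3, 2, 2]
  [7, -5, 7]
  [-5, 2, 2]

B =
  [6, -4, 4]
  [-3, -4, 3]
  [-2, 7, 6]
A ⊗ B =
  [-1, -2, 5]
  [-8, -9, -2]
  [-1, -9, -1]

Apply the min-plus product entry-by-entry:
  C[0][0] = min over k of (A[0][0] + B[0][0] = 3 + 6 = 9, A[0][1] + B[1][0] = 2 + -3 = -1, A[0][2] + B[2][0] = 2 + -2 = 0) = -1 (attained at k = 1)
  C[0][1] = min over k of (A[0][0] + B[0][1] = 3 + -4 = -1, A[0][1] + B[1][1] = 2 + -4 = -2, A[0][2] + B[2][1] = 2 + 7 = 9) = -2 (attained at k = 1)
  C[0][2] = min over k of (A[0][0] + B[0][2] = 3 + 4 = 7, A[0][1] + B[1][2] = 2 + 3 = 5, A[0][2] + B[2][2] = 2 + 6 = 8) = 5 (attained at k = 1)
  C[1][0] = min over k of (A[1][0] + B[0][0] = 7 + 6 = 13, A[1][1] + B[1][0] = -5 + -3 = -8, A[1][2] + B[2][0] = 7 + -2 = 5) = -8 (attained at k = 1)
  C[1][1] = min over k of (A[1][0] + B[0][1] = 7 + -4 = 3, A[1][1] + B[1][1] = -5 + -4 = -9, A[1][2] + B[2][1] = 7 + 7 = 14) = -9 (attained at k = 1)
  C[1][2] = min over k of (A[1][0] + B[0][2] = 7 + 4 = 11, A[1][1] + B[1][2] = -5 + 3 = -2, A[1][2] + B[2][2] = 7 + 6 = 13) = -2 (attained at k = 1)
  C[2][0] = min over k of (A[2][0] + B[0][0] = -5 + 6 = 1, A[2][1] + B[1][0] = 2 + -3 = -1, A[2][2] + B[2][0] = 2 + -2 = 0) = -1 (attained at k = 1)
  C[2][1] = min over k of (A[2][0] + B[0][1] = -5 + -4 = -9, A[2][1] + B[1][1] = 2 + -4 = -2, A[2][2] + B[2][1] = 2 + 7 = 9) = -9 (attained at k = 0)
  C[2][2] = min over k of (A[2][0] + B[0][2] = -5 + 4 = -1, A[2][1] + B[1][2] = 2 + 3 = 5, A[2][2] + B[2][2] = 2 + 6 = 8) = -1 (attained at k = 0)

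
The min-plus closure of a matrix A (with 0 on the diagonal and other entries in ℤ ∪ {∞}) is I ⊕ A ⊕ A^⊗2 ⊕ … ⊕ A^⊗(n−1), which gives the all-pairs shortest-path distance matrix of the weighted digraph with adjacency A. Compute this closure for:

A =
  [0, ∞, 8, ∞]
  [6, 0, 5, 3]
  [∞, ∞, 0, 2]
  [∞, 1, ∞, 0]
Closure =
  [0, 11, 8, 10]
  [6, 0, 5, 3]
  [9, 3, 0, 2]
  [7, 1, 6, 0]

This is the Floyd-Warshall all-pairs shortest-path computation. For each intermediate vertex k = 0, 1, …, 3, update dist[i][j] ← min(dist[i][j], dist[i][k] + dist[k][j]). The final matrix gives, for each (i, j), the minimum total weight of any directed path from i to j (possibly empty when i = j).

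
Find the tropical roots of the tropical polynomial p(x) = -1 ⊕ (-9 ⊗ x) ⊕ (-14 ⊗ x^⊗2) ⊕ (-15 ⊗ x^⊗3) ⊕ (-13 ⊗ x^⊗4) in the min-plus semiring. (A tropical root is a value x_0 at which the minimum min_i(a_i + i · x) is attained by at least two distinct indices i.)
Roots: {-2, 1, 5, 8}

Each tropical root is a break point of the lower envelope of the lines y = a_i + i · x (there are 5 lines, with slopes 0, 1, ..., 4). Only the lines that attain the minimum somewhere contribute to roots; other lines are dominated. Here the surviving (envelope) indices are i = 4, i = 3, i = 2, i = 1, i = 0.
Intersections between consecutive envelope lines give the roots: for adjacent envelope indices i < j the intersection is x = (a_i − a_j) / (j − i). Reading off the sorted break points: {-2, 1, 5, 8}.
Verification: at each break x_0, at least two indices attain the minimum of min_i(a_i + i · x_0).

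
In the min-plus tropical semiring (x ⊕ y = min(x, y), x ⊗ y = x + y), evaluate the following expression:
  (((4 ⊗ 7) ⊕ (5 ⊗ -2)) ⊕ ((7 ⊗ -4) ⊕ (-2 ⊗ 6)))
(((4 ⊗ 7) ⊕ (5 ⊗ -2)) ⊕ ((7 ⊗ -4) ⊕ (-2 ⊗ 6))) = 3

Expand innermost to outermost. Recall ⊕ takes the minimum of its arguments and ⊗ takes their sum. Working out the expression (((4 ⊗ 7) ⊕ (5 ⊗ -2)) ⊕ ((7 ⊗ -4) ⊕ (-2 ⊗ 6))) gives 3.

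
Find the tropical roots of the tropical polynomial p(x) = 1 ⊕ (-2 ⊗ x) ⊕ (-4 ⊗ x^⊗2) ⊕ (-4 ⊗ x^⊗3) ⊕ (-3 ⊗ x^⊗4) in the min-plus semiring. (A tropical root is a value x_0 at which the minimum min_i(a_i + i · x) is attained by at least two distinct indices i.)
Roots: {-1, 0, 2, 3}

Each tropical root is a break point of the lower envelope of the lines y = a_i + i · x (there are 5 lines, with slopes 0, 1, ..., 4). Only the lines that attain the minimum somewhere contribute to roots; other lines are dominated. Here the surviving (envelope) indices are i = 4, i = 3, i = 2, i = 1, i = 0.
Intersections between consecutive envelope lines give the roots: for adjacent envelope indices i < j the intersection is x = (a_i − a_j) / (j − i). Reading off the sorted break points: {-1, 0, 2, 3}.
Verification: at each break x_0, at least two indices attain the minimum of min_i(a_i + i · x_0).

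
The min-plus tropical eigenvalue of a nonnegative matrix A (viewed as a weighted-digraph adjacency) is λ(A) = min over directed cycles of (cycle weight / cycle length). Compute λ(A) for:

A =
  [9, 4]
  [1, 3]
λ(A) = 5/2

Enumerate directed cycles and compute their means (weight / length). Sample:
  cycle 0 → 0: weight = 9, length = 1, mean = 9/1 ≈ 9.000
  cycle 1 → 1: weight = 3, length = 1, mean = 3/1 ≈ 3.000
  cycle 0 → 1 → 0: weight = 5, length = 2, mean = 5/2 ≈ 2.500
  cycle 1 → 0 → 1: weight = 5, length = 2, mean = 5/2 ≈ 2.500
Minimum mean = 2.500, attained e.g. along the cycle 0 → 1 → 0 with weight 5 and length 2. So λ(A) = 5/2 = 5/2.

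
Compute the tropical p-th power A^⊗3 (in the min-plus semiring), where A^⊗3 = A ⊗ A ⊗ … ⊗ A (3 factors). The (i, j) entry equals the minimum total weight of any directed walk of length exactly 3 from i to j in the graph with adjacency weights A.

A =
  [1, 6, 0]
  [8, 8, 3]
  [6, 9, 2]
A^⊗3 =
  [3, 8, 2]
  [10, 14, 7]
  [8, 13, 6]

Each entry (A^⊗3)_ij equals the minimum over all length-3 walks i = v_0 → v_1 → … → v_3 = j of Σ_t A[v_t][v_{t+1}]. For example, for (i, j) = (0, 2) we minimise over 9 possible intermediate vertex sequences; the minimum is 2, attained along the walk 0 → 0 → 0 → 2.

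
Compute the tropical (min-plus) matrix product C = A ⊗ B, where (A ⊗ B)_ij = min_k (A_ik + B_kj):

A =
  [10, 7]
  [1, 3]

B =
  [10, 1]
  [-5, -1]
A ⊗ B =
  [2, 6]
  [-2, 2]

Apply the min-plus product entry-by-entry:
  C[0][0] = min over k of (A[0][0] + B[0][0] = 10 + 10 = 20, A[0][1] + B[1][0] = 7 + -5 = 2) = 2 (attained at k = 1)
  C[0][1] = min over k of (A[0][0] + B[0][1] = 10 + 1 = 11, A[0][1] + B[1][1] = 7 + -1 = 6) = 6 (attained at k = 1)
  C[1][0] = min over k of (A[1][0] + B[0][0] = 1 + 10 = 11, A[1][1] + B[1][0] = 3 + -5 = -2) = -2 (attained at k = 1)
  C[1][1] = min over k of (A[1][0] + B[0][1] = 1 + 1 = 2, A[1][1] + B[1][1] = 3 + -1 = 2) = 2 (attained at k = 0)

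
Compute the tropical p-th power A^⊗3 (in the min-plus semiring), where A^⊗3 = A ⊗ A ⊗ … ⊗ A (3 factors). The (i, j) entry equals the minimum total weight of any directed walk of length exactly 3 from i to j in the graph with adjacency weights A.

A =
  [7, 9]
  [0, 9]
A^⊗3 =
  [16, 18]
  [9, 16]

Each entry (A^⊗3)_ij equals the minimum over all length-3 walks i = v_0 → v_1 → … → v_3 = j of Σ_t A[v_t][v_{t+1}]. For example, for (i, j) = (0, 1) we minimise over 4 possible intermediate vertex sequences; the minimum is 18, attained along the walk 0 → 1 → 0 → 1.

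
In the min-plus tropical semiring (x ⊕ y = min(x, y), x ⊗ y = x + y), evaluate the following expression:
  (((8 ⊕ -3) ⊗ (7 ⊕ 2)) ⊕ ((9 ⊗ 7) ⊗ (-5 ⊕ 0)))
(((8 ⊕ -3) ⊗ (7 ⊕ 2)) ⊕ ((9 ⊗ 7) ⊗ (-5 ⊕ 0))) = -1

Expand innermost to outermost. Recall ⊕ takes the minimum of its arguments and ⊗ takes their sum. Working out the expression (((8 ⊕ -3) ⊗ (7 ⊕ 2)) ⊕ ((9 ⊗ 7) ⊗ (-5 ⊕ 0))) gives -1.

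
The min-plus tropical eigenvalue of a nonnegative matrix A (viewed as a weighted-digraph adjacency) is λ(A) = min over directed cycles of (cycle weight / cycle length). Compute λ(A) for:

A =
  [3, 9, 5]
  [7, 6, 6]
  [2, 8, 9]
λ(A) = 3

Enumerate directed cycles and compute their means (weight / length). Sample:
  cycle 0 → 0: weight = 3, length = 1, mean = 3/1 ≈ 3.000
  cycle 1 → 1: weight = 6, length = 1, mean = 6/1 ≈ 6.000
  cycle 2 → 2: weight = 9, length = 1, mean = 9/1 ≈ 9.000
  cycle 0 → 1 → 0: weight = 16, length = 2, mean = 16/2 ≈ 8.000
  cycle 0 → 2 → 0: weight = 7, length = 2, mean = 7/2 ≈ 3.500
  cycle 1 → 0 → 1: weight = 16, length = 2, mean = 16/2 ≈ 8.000
Minimum mean = 3.000, attained e.g. along the cycle 0 → 0 with weight 3 and length 1. So λ(A) = 3/1 = 3.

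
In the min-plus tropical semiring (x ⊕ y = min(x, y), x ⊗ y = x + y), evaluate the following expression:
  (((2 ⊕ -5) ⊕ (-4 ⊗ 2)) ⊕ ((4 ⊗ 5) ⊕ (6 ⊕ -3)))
(((2 ⊕ -5) ⊕ (-4 ⊗ 2)) ⊕ ((4 ⊗ 5) ⊕ (6 ⊕ -3))) = -5

Expand innermost to outermost. Recall ⊕ takes the minimum of its arguments and ⊗ takes their sum. Working out the expression (((2 ⊕ -5) ⊕ (-4 ⊗ 2)) ⊕ ((4 ⊗ 5) ⊕ (6 ⊕ -3))) gives -5.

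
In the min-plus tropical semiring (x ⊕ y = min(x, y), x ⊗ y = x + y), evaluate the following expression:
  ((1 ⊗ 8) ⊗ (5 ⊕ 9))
((1 ⊗ 8) ⊗ (5 ⊕ 9)) = 14

Expand innermost to outermost. Recall ⊕ takes the minimum of its arguments and ⊗ takes their sum. Working out the expression ((1 ⊗ 8) ⊗ (5 ⊕ 9)) gives 14.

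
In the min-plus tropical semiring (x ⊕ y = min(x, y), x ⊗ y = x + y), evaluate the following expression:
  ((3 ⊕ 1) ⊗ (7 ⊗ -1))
((3 ⊕ 1) ⊗ (7 ⊗ -1)) = 7

Expand innermost to outermost. Recall ⊕ takes the minimum of its arguments and ⊗ takes their sum. Working out the expression ((3 ⊕ 1) ⊗ (7 ⊗ -1)) gives 7.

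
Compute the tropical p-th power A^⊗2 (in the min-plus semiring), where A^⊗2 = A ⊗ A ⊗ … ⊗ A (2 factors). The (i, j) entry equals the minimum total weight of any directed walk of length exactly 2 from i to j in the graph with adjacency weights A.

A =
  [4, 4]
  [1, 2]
A^⊗2 =
  [5, 6]
  [3, 4]

Each entry (A^⊗2)_ij equals the minimum over all length-2 walks i = v_0 → v_1 → … → v_2 = j of Σ_t A[v_t][v_{t+1}]. For example, for (i, j) = (0, 1) we minimise over 2 possible intermediate vertex sequences; the minimum is 6, attained along the walk 0 → 1 → 1.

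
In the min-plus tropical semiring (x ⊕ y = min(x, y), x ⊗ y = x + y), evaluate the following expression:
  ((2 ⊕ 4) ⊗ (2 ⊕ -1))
((2 ⊕ 4) ⊗ (2 ⊕ -1)) = 1

Expand innermost to outermost. Recall ⊕ takes the minimum of its arguments and ⊗ takes their sum. Working out the expression ((2 ⊕ 4) ⊗ (2 ⊕ -1)) gives 1.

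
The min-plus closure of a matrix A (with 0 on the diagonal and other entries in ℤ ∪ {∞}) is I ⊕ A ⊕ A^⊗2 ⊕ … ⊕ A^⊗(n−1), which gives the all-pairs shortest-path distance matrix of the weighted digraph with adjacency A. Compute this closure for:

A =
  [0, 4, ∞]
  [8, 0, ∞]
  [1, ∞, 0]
Closure =
  [0, 4, ∞]
  [8, 0, ∞]
  [1, 5, 0]

This is the Floyd-Warshall all-pairs shortest-path computation. For each intermediate vertex k = 0, 1, …, 2, update dist[i][j] ← min(dist[i][j], dist[i][k] + dist[k][j]). The final matrix gives, for each (i, j), the minimum total weight of any directed path from i to j (possibly empty when i = j).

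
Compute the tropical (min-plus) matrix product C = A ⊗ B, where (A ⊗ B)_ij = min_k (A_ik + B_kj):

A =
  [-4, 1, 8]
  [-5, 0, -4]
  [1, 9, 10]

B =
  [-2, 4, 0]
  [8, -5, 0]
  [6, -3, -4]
A ⊗ B =
  [-6, -4, -4]
  [-7, -7, -8]
  [-1, 4, 1]

Apply the min-plus product entry-by-entry:
  C[0][0] = min over k of (A[0][0] + B[0][0] = -4 + -2 = -6, A[0][1] + B[1][0] = 1 + 8 = 9, A[0][2] + B[2][0] = 8 + 6 = 14) = -6 (attained at k = 0)
  C[0][1] = min over k of (A[0][0] + B[0][1] = -4 + 4 = 0, A[0][1] + B[1][1] = 1 + -5 = -4, A[0][2] + B[2][1] = 8 + -3 = 5) = -4 (attained at k = 1)
  C[0][2] = min over k of (A[0][0] + B[0][2] = -4 + 0 = -4, A[0][1] + B[1][2] = 1 + 0 = 1, A[0][2] + B[2][2] = 8 + -4 = 4) = -4 (attained at k = 0)
  C[1][0] = min over k of (A[1][0] + B[0][0] = -5 + -2 = -7, A[1][1] + B[1][0] = 0 + 8 = 8, A[1][2] + B[2][0] = -4 + 6 = 2) = -7 (attained at k = 0)
  C[1][1] = min over k of (A[1][0] + B[0][1] = -5 + 4 = -1, A[1][1] + B[1][1] = 0 + -5 = -5, A[1][2] + B[2][1] = -4 + -3 = -7) = -7 (attained at k = 2)
  C[1][2] = min over k of (A[1][0] + B[0][2] = -5 + 0 = -5, A[1][1] + B[1][2] = 0 + 0 = 0, A[1][2] + B[2][2] = -4 + -4 = -8) = -8 (attained at k = 2)
  C[2][0] = min over k of (A[2][0] + B[0][0] = 1 + -2 = -1, A[2][1] + B[1][0] = 9 + 8 = 17, A[2][2] + B[2][0] = 10 + 6 = 16) = -1 (attained at k = 0)
  C[2][1] = min over k of (A[2][0] + B[0][1] = 1 + 4 = 5, A[2][1] + B[1][1] = 9 + -5 = 4, A[2][2] + B[2][1] = 10 + -3 = 7) = 4 (attained at k = 1)
  C[2][2] = min over k of (A[2][0] + B[0][2] = 1 + 0 = 1, A[2][1] + B[1][2] = 9 + 0 = 9, A[2][2] + B[2][2] = 10 + -4 = 6) = 1 (attained at k = 0)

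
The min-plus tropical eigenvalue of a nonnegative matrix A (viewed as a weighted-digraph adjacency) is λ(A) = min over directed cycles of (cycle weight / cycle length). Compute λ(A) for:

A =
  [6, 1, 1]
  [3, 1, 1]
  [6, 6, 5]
λ(A) = 1

Enumerate directed cycles and compute their means (weight / length). Sample:
  cycle 0 → 0: weight = 6, length = 1, mean = 6/1 ≈ 6.000
  cycle 1 → 1: weight = 1, length = 1, mean = 1/1 ≈ 1.000
  cycle 2 → 2: weight = 5, length = 1, mean = 5/1 ≈ 5.000
  cycle 0 → 1 → 0: weight = 4, length = 2, mean = 4/2 ≈ 2.000
  cycle 0 → 2 → 0: weight = 7, length = 2, mean = 7/2 ≈ 3.500
  cycle 1 → 0 → 1: weight = 4, length = 2, mean = 4/2 ≈ 2.000
Minimum mean = 1.000, attained e.g. along the cycle 1 → 1 with weight 1 and length 1. So λ(A) = 1/1 = 1.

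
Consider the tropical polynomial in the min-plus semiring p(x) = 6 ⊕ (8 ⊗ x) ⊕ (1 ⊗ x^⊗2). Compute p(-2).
p(-2) = -3

A tropical monomial a ⊗ x^⊗i evaluates to a + i · x. Evaluating each term at x = -2:
  Term 0 contributes 6 + 0 · -2 = 6
  Term 1 contributes 8 + 1 · -2 = 6
  Term 2 contributes 1 + 2 · -2 = -3
p(-2) = ⊕ of these = min[6, 6, -3] = -3.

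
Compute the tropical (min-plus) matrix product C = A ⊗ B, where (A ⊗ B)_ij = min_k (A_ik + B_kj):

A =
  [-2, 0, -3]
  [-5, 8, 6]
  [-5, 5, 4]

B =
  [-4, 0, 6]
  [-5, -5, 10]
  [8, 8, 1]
A ⊗ B =
  [-6, -5, -2]
  [-9, -5, 1]
  [-9, -5, 1]

Apply the min-plus product entry-by-entry:
  C[0][0] = min over k of (A[0][0] + B[0][0] = -2 + -4 = -6, A[0][1] + B[1][0] = 0 + -5 = -5, A[0][2] + B[2][0] = -3 + 8 = 5) = -6 (attained at k = 0)
  C[0][1] = min over k of (A[0][0] + B[0][1] = -2 + 0 = -2, A[0][1] + B[1][1] = 0 + -5 = -5, A[0][2] + B[2][1] = -3 + 8 = 5) = -5 (attained at k = 1)
  C[0][2] = min over k of (A[0][0] + B[0][2] = -2 + 6 = 4, A[0][1] + B[1][2] = 0 + 10 = 10, A[0][2] + B[2][2] = -3 + 1 = -2) = -2 (attained at k = 2)
  C[1][0] = min over k of (A[1][0] + B[0][0] = -5 + -4 = -9, A[1][1] + B[1][0] = 8 + -5 = 3, A[1][2] + B[2][0] = 6 + 8 = 14) = -9 (attained at k = 0)
  C[1][1] = min over k of (A[1][0] + B[0][1] = -5 + 0 = -5, A[1][1] + B[1][1] = 8 + -5 = 3, A[1][2] + B[2][1] = 6 + 8 = 14) = -5 (attained at k = 0)
  C[1][2] = min over k of (A[1][0] + B[0][2] = -5 + 6 = 1, A[1][1] + B[1][2] = 8 + 10 = 18, A[1][2] + B[2][2] = 6 + 1 = 7) = 1 (attained at k = 0)
  C[2][0] = min over k of (A[2][0] + B[0][0] = -5 + -4 = -9, A[2][1] + B[1][0] = 5 + -5 = 0, A[2][2] + B[2][0] = 4 + 8 = 12) = -9 (attained at k = 0)
  C[2][1] = min over k of (A[2][0] + B[0][1] = -5 + 0 = -5, A[2][1] + B[1][1] = 5 + -5 = 0, A[2][2] + B[2][1] = 4 + 8 = 12) = -5 (attained at k = 0)
  C[2][2] = min over k of (A[2][0] + B[0][2] = -5 + 6 = 1, A[2][1] + B[1][2] = 5 + 10 = 15, A[2][2] + B[2][2] = 4 + 1 = 5) = 1 (attained at k = 0)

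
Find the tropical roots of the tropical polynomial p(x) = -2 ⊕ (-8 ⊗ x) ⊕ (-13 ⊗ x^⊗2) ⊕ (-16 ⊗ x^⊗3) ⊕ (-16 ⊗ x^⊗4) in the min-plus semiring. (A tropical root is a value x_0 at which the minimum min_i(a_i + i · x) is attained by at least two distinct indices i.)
Roots: {0, 3, 5, 6}

Each tropical root is a break point of the lower envelope of the lines y = a_i + i · x (there are 5 lines, with slopes 0, 1, ..., 4). Only the lines that attain the minimum somewhere contribute to roots; other lines are dominated. Here the surviving (envelope) indices are i = 4, i = 3, i = 2, i = 1, i = 0.
Intersections between consecutive envelope lines give the roots: for adjacent envelope indices i < j the intersection is x = (a_i − a_j) / (j − i). Reading off the sorted break points: {0, 3, 5, 6}.
Verification: at each break x_0, at least two indices attain the minimum of min_i(a_i + i · x_0).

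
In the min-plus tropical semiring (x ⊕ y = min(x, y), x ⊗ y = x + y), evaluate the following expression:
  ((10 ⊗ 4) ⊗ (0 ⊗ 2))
((10 ⊗ 4) ⊗ (0 ⊗ 2)) = 16

Expand innermost to outermost. Recall ⊕ takes the minimum of its arguments and ⊗ takes their sum. Working out the expression ((10 ⊗ 4) ⊗ (0 ⊗ 2)) gives 16.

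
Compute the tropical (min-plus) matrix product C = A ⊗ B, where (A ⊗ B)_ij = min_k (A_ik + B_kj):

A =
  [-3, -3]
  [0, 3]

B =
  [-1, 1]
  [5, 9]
A ⊗ B =
  [-4, -2]
  [-1, 1]

Apply the min-plus product entry-by-entry:
  C[0][0] = min over k of (A[0][0] + B[0][0] = -3 + -1 = -4, A[0][1] + B[1][0] = -3 + 5 = 2) = -4 (attained at k = 0)
  C[0][1] = min over k of (A[0][0] + B[0][1] = -3 + 1 = -2, A[0][1] + B[1][1] = -3 + 9 = 6) = -2 (attained at k = 0)
  C[1][0] = min over k of (A[1][0] + B[0][0] = 0 + -1 = -1, A[1][1] + B[1][0] = 3 + 5 = 8) = -1 (attained at k = 0)
  C[1][1] = min over k of (A[1][0] + B[0][1] = 0 + 1 = 1, A[1][1] + B[1][1] = 3 + 9 = 12) = 1 (attained at k = 0)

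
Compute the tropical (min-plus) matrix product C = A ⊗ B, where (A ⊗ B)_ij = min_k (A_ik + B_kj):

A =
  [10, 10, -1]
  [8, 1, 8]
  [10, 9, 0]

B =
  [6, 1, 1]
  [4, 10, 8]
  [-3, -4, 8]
A ⊗ B =
  [-4, -5, 7]
  [5, 4, 9]
  [-3, -4, 8]

Apply the min-plus product entry-by-entry:
  C[0][0] = min over k of (A[0][0] + B[0][0] = 10 + 6 = 16, A[0][1] + B[1][0] = 10 + 4 = 14, A[0][2] + B[2][0] = -1 + -3 = -4) = -4 (attained at k = 2)
  C[0][1] = min over k of (A[0][0] + B[0][1] = 10 + 1 = 11, A[0][1] + B[1][1] = 10 + 10 = 20, A[0][2] + B[2][1] = -1 + -4 = -5) = -5 (attained at k = 2)
  C[0][2] = min over k of (A[0][0] + B[0][2] = 10 + 1 = 11, A[0][1] + B[1][2] = 10 + 8 = 18, A[0][2] + B[2][2] = -1 + 8 = 7) = 7 (attained at k = 2)
  C[1][0] = min over k of (A[1][0] + B[0][0] = 8 + 6 = 14, A[1][1] + B[1][0] = 1 + 4 = 5, A[1][2] + B[2][0] = 8 + -3 = 5) = 5 (attained at k = 1)
  C[1][1] = min over k of (A[1][0] + B[0][1] = 8 + 1 = 9, A[1][1] + B[1][1] = 1 + 10 = 11, A[1][2] + B[2][1] = 8 + -4 = 4) = 4 (attained at k = 2)
  C[1][2] = min over k of (A[1][0] + B[0][2] = 8 + 1 = 9, A[1][1] + B[1][2] = 1 + 8 = 9, A[1][2] + B[2][2] = 8 + 8 = 16) = 9 (attained at k = 0)
  C[2][0] = min over k of (A[2][0] + B[0][0] = 10 + 6 = 16, A[2][1] + B[1][0] = 9 + 4 = 13, A[2][2] + B[2][0] = 0 + -3 = -3) = -3 (attained at k = 2)
  C[2][1] = min over k of (A[2][0] + B[0][1] = 10 + 1 = 11, A[2][1] + B[1][1] = 9 + 10 = 19, A[2][2] + B[2][1] = 0 + -4 = -4) = -4 (attained at k = 2)
  C[2][2] = min over k of (A[2][0] + B[0][2] = 10 + 1 = 11, A[2][1] + B[1][2] = 9 + 8 = 17, A[2][2] + B[2][2] = 0 + 8 = 8) = 8 (attained at k = 2)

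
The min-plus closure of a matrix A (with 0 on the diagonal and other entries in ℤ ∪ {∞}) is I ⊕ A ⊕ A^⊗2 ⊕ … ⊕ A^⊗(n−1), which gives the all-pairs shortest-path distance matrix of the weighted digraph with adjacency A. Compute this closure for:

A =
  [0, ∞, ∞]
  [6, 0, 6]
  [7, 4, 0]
Closure =
  [0, ∞, ∞]
  [6, 0, 6]
  [7, 4, 0]

This is the Floyd-Warshall all-pairs shortest-path computation. For each intermediate vertex k = 0, 1, …, 2, update dist[i][j] ← min(dist[i][j], dist[i][k] + dist[k][j]). The final matrix gives, for each (i, j), the minimum total weight of any directed path from i to j (possibly empty when i = j).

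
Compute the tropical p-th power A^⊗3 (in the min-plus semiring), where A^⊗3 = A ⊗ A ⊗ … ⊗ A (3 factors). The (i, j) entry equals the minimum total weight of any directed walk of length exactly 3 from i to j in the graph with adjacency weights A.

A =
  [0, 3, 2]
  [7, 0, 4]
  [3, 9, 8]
A^⊗3 =
  [0, 3, 2]
  [7, 0, 4]
  [3, 6, 5]

Each entry (A^⊗3)_ij equals the minimum over all length-3 walks i = v_0 → v_1 → … → v_3 = j of Σ_t A[v_t][v_{t+1}]. For example, for (i, j) = (0, 2) we minimise over 9 possible intermediate vertex sequences; the minimum is 2, attained along the walk 0 → 0 → 0 → 2.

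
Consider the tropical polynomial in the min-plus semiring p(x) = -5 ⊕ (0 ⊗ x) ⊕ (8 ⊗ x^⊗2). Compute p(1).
p(1) = -5

A tropical monomial a ⊗ x^⊗i evaluates to a + i · x. Evaluating each term at x = 1:
  Term 0 contributes -5 + 0 · 1 = -5
  Term 1 contributes 0 + 1 · 1 = 1
  Term 2 contributes 8 + 2 · 1 = 10
p(1) = ⊕ of these = min[-5, 1, 10] = -5.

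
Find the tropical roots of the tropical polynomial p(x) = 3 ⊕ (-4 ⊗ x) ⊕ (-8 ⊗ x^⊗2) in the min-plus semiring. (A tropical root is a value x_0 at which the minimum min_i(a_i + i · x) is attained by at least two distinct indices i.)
Roots: {4, 7}

Each tropical root is a break point of the lower envelope of the lines y = a_i + i · x (there are 3 lines, with slopes 0, 1, ..., 2). Only the lines that attain the minimum somewhere contribute to roots; other lines are dominated. Here the surviving (envelope) indices are i = 2, i = 1, i = 0.
Intersections between consecutive envelope lines give the roots: for adjacent envelope indices i < j the intersection is x = (a_i − a_j) / (j − i). Reading off the sorted break points: {4, 7}.
Verification: at each break x_0, at least two indices attain the minimum of min_i(a_i + i · x_0).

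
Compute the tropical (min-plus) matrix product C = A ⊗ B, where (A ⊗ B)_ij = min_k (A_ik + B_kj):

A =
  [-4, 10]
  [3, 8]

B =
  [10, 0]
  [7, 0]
A ⊗ B =
  [6, -4]
  [13, 3]

Apply the min-plus product entry-by-entry:
  C[0][0] = min over k of (A[0][0] + B[0][0] = -4 + 10 = 6, A[0][1] + B[1][0] = 10 + 7 = 17) = 6 (attained at k = 0)
  C[0][1] = min over k of (A[0][0] + B[0][1] = -4 + 0 = -4, A[0][1] + B[1][1] = 10 + 0 = 10) = -4 (attained at k = 0)
  C[1][0] = min over k of (A[1][0] + B[0][0] = 3 + 10 = 13, A[1][1] + B[1][0] = 8 + 7 = 15) = 13 (attained at k = 0)
  C[1][1] = min over k of (A[1][0] + B[0][1] = 3 + 0 = 3, A[1][1] + B[1][1] = 8 + 0 = 8) = 3 (attained at k = 0)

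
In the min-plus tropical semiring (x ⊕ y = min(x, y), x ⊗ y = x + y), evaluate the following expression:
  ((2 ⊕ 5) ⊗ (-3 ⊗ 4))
((2 ⊕ 5) ⊗ (-3 ⊗ 4)) = 3

Expand innermost to outermost. Recall ⊕ takes the minimum of its arguments and ⊗ takes their sum. Working out the expression ((2 ⊕ 5) ⊗ (-3 ⊗ 4)) gives 3.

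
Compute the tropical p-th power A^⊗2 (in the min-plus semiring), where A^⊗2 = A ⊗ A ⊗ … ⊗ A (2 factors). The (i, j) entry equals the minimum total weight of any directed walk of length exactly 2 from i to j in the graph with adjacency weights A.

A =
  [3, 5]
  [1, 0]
A^⊗2 =
  [6, 5]
  [1, 0]

Each entry (A^⊗2)_ij equals the minimum over all length-2 walks i = v_0 → v_1 → … → v_2 = j of Σ_t A[v_t][v_{t+1}]. For example, for (i, j) = (0, 1) we minimise over 2 possible intermediate vertex sequences; the minimum is 5, attained along the walk 0 → 1 → 1.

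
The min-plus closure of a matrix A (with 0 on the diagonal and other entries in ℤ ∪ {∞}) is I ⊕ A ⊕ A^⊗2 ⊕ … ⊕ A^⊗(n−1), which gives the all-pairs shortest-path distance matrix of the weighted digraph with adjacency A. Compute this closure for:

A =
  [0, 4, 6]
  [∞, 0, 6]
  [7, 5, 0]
Closure =
  [0, 4, 6]
  [13, 0, 6]
  [7, 5, 0]

This is the Floyd-Warshall all-pairs shortest-path computation. For each intermediate vertex k = 0, 1, …, 2, update dist[i][j] ← min(dist[i][j], dist[i][k] + dist[k][j]). The final matrix gives, for each (i, j), the minimum total weight of any directed path from i to j (possibly empty when i = j).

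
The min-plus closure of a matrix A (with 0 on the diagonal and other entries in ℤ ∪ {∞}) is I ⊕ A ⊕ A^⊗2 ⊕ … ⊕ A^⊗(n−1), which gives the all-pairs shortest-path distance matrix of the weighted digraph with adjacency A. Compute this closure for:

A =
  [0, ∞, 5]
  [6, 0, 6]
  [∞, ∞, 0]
Closure =
  [0, ∞, 5]
  [6, 0, 6]
  [∞, ∞, 0]

This is the Floyd-Warshall all-pairs shortest-path computation. For each intermediate vertex k = 0, 1, …, 2, update dist[i][j] ← min(dist[i][j], dist[i][k] + dist[k][j]). The final matrix gives, for each (i, j), the minimum total weight of any directed path from i to j (possibly empty when i = j).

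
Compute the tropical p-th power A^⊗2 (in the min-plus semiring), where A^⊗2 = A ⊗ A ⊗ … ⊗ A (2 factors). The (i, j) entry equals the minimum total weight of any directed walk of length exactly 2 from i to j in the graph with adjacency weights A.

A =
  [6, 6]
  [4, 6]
A^⊗2 =
  [10, 12]
  [10, 10]

Each entry (A^⊗2)_ij equals the minimum over all length-2 walks i = v_0 → v_1 → … → v_2 = j of Σ_t A[v_t][v_{t+1}]. For example, for (i, j) = (0, 1) we minimise over 2 possible intermediate vertex sequences; the minimum is 12, attained along the walk 0 → 0 → 1.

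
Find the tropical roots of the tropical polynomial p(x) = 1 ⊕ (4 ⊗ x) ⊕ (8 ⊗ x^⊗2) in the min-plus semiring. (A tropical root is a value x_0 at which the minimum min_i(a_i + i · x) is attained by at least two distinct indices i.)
Roots: {-4, -3}

Each tropical root is a break point of the lower envelope of the lines y = a_i + i · x (there are 3 lines, with slopes 0, 1, ..., 2). Only the lines that attain the minimum somewhere contribute to roots; other lines are dominated. Here the surviving (envelope) indices are i = 2, i = 1, i = 0.
Intersections between consecutive envelope lines give the roots: for adjacent envelope indices i < j the intersection is x = (a_i − a_j) / (j − i). Reading off the sorted break points: {-4, -3}.
Verification: at each break x_0, at least two indices attain the minimum of min_i(a_i + i · x_0).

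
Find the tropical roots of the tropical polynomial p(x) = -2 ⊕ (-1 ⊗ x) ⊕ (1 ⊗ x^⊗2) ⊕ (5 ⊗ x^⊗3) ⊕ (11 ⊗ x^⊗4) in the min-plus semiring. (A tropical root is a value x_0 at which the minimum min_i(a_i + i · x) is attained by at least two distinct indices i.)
Roots: {-6, -4, -2, -1}

Each tropical root is a break point of the lower envelope of the lines y = a_i + i · x (there are 5 lines, with slopes 0, 1, ..., 4). Only the lines that attain the minimum somewhere contribute to roots; other lines are dominated. Here the surviving (envelope) indices are i = 4, i = 3, i = 2, i = 1, i = 0.
Intersections between consecutive envelope lines give the roots: for adjacent envelope indices i < j the intersection is x = (a_i − a_j) / (j − i). Reading off the sorted break points: {-6, -4, -2, -1}.
Verification: at each break x_0, at least two indices attain the minimum of min_i(a_i + i · x_0).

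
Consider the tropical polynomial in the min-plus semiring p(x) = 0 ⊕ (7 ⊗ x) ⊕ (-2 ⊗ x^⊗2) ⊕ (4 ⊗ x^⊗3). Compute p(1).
p(1) = 0

A tropical monomial a ⊗ x^⊗i evaluates to a + i · x. Evaluating each term at x = 1:
  Term 0 contributes 0 + 0 · 1 = 0
  Term 1 contributes 7 + 1 · 1 = 8
  Term 2 contributes -2 + 2 · 1 = 0
  Term 3 contributes 4 + 3 · 1 = 7
p(1) = ⊕ of these = min[0, 8, 0, 7] = 0.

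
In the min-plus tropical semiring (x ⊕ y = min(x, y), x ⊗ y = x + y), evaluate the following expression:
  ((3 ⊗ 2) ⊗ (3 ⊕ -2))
((3 ⊗ 2) ⊗ (3 ⊕ -2)) = 3

Expand innermost to outermost. Recall ⊕ takes the minimum of its arguments and ⊗ takes their sum. Working out the expression ((3 ⊗ 2) ⊗ (3 ⊕ -2)) gives 3.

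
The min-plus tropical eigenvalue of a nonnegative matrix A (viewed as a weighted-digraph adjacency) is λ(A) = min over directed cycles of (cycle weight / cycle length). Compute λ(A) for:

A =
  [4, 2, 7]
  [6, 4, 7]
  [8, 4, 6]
λ(A) = 4

Enumerate directed cycles and compute their means (weight / length). Sample:
  cycle 0 → 0: weight = 4, length = 1, mean = 4/1 ≈ 4.000
  cycle 1 → 1: weight = 4, length = 1, mean = 4/1 ≈ 4.000
  cycle 2 → 2: weight = 6, length = 1, mean = 6/1 ≈ 6.000
  cycle 0 → 1 → 0: weight = 8, length = 2, mean = 8/2 ≈ 4.000
  cycle 0 → 2 → 0: weight = 15, length = 2, mean = 15/2 ≈ 7.500
  cycle 1 → 0 → 1: weight = 8, length = 2, mean = 8/2 ≈ 4.000
Minimum mean = 4.000, attained e.g. along the cycle 0 → 0 with weight 4 and length 1. So λ(A) = 4/1 = 4.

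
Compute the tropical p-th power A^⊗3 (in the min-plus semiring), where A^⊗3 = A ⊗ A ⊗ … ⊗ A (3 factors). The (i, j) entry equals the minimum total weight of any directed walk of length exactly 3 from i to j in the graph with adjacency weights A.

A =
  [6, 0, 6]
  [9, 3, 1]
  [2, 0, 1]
A^⊗3 =
  [3, 1, 2]
  [4, 2, 2]
  [3, 1, 2]

Each entry (A^⊗3)_ij equals the minimum over all length-3 walks i = v_0 → v_1 → … → v_3 = j of Σ_t A[v_t][v_{t+1}]. For example, for (i, j) = (0, 2) we minimise over 9 possible intermediate vertex sequences; the minimum is 2, attained along the walk 0 → 1 → 2 → 2.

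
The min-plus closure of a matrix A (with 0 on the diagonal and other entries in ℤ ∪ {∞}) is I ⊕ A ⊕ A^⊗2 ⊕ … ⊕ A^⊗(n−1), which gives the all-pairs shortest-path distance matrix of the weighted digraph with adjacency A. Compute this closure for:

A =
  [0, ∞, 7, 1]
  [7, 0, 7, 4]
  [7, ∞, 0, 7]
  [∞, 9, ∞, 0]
Closure =
  [0, 10, 7, 1]
  [7, 0, 7, 4]
  [7, 16, 0, 7]
  [16, 9, 16, 0]

This is the Floyd-Warshall all-pairs shortest-path computation. For each intermediate vertex k = 0, 1, …, 3, update dist[i][j] ← min(dist[i][j], dist[i][k] + dist[k][j]). The final matrix gives, for each (i, j), the minimum total weight of any directed path from i to j (possibly empty when i = j).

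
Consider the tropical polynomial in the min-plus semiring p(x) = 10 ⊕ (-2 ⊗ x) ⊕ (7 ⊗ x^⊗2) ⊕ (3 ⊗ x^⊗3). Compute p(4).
p(4) = 2

A tropical monomial a ⊗ x^⊗i evaluates to a + i · x. Evaluating each term at x = 4:
  Term 0 contributes 10 + 0 · 4 = 10
  Term 1 contributes -2 + 1 · 4 = 2
  Term 2 contributes 7 + 2 · 4 = 15
  Term 3 contributes 3 + 3 · 4 = 15
p(4) = ⊕ of these = min[10, 2, 15, 15] = 2.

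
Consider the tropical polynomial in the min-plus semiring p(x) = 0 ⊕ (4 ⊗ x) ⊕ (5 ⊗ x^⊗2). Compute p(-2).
p(-2) = 0

A tropical monomial a ⊗ x^⊗i evaluates to a + i · x. Evaluating each term at x = -2:
  Term 0 contributes 0 + 0 · -2 = 0
  Term 1 contributes 4 + 1 · -2 = 2
  Term 2 contributes 5 + 2 · -2 = 1
p(-2) = ⊕ of these = min[0, 2, 1] = 0.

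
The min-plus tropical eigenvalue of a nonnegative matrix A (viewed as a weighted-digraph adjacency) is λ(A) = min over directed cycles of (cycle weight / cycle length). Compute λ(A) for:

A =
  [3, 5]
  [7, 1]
λ(A) = 1

Enumerate directed cycles and compute their means (weight / length). Sample:
  cycle 0 → 0: weight = 3, length = 1, mean = 3/1 ≈ 3.000
  cycle 1 → 1: weight = 1, length = 1, mean = 1/1 ≈ 1.000
  cycle 0 → 1 → 0: weight = 12, length = 2, mean = 12/2 ≈ 6.000
  cycle 1 → 0 → 1: weight = 12, length = 2, mean = 12/2 ≈ 6.000
Minimum mean = 1.000, attained e.g. along the cycle 1 → 1 with weight 1 and length 1. So λ(A) = 1/1 = 1.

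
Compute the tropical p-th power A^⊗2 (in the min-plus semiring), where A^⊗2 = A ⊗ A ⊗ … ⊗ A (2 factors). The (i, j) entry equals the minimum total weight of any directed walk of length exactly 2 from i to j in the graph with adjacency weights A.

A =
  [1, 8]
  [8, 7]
A^⊗2 =
  [2, 9]
  [9, 14]

Each entry (A^⊗2)_ij equals the minimum over all length-2 walks i = v_0 → v_1 → … → v_2 = j of Σ_t A[v_t][v_{t+1}]. For example, for (i, j) = (0, 1) we minimise over 2 possible intermediate vertex sequences; the minimum is 9, attained along the walk 0 → 0 → 1.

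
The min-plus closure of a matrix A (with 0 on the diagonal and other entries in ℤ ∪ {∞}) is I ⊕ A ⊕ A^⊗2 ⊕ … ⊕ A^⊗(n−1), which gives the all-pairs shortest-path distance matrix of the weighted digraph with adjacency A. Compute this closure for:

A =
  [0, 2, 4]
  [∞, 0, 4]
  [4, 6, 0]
Closure =
  [0, 2, 4]
  [8, 0, 4]
  [4, 6, 0]

This is the Floyd-Warshall all-pairs shortest-path computation. For each intermediate vertex k = 0, 1, …, 2, update dist[i][j] ← min(dist[i][j], dist[i][k] + dist[k][j]). The final matrix gives, for each (i, j), the minimum total weight of any directed path from i to j (possibly empty when i = j).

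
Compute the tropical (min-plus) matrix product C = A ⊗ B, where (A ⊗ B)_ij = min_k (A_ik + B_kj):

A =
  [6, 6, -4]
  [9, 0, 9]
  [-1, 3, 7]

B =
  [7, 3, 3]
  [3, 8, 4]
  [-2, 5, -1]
A ⊗ B =
  [-6, 1, -5]
  [3, 8, 4]
  [5, 2, 2]

Apply the min-plus product entry-by-entry:
  C[0][0] = min over k of (A[0][0] + B[0][0] = 6 + 7 = 13, A[0][1] + B[1][0] = 6 + 3 = 9, A[0][2] + B[2][0] = -4 + -2 = -6) = -6 (attained at k = 2)
  C[0][1] = min over k of (A[0][0] + B[0][1] = 6 + 3 = 9, A[0][1] + B[1][1] = 6 + 8 = 14, A[0][2] + B[2][1] = -4 + 5 = 1) = 1 (attained at k = 2)
  C[0][2] = min over k of (A[0][0] + B[0][2] = 6 + 3 = 9, A[0][1] + B[1][2] = 6 + 4 = 10, A[0][2] + B[2][2] = -4 + -1 = -5) = -5 (attained at k = 2)
  C[1][0] = min over k of (A[1][0] + B[0][0] = 9 + 7 = 16, A[1][1] + B[1][0] = 0 + 3 = 3, A[1][2] + B[2][0] = 9 + -2 = 7) = 3 (attained at k = 1)
  C[1][1] = min over k of (A[1][0] + B[0][1] = 9 + 3 = 12, A[1][1] + B[1][1] = 0 + 8 = 8, A[1][2] + B[2][1] = 9 + 5 = 14) = 8 (attained at k = 1)
  C[1][2] = min over k of (A[1][0] + B[0][2] = 9 + 3 = 12, A[1][1] + B[1][2] = 0 + 4 = 4, A[1][2] + B[2][2] = 9 + -1 = 8) = 4 (attained at k = 1)
  C[2][0] = min over k of (A[2][0] + B[0][0] = -1 + 7 = 6, A[2][1] + B[1][0] = 3 + 3 = 6, A[2][2] + B[2][0] = 7 + -2 = 5) = 5 (attained at k = 2)
  C[2][1] = min over k of (A[2][0] + B[0][1] = -1 + 3 = 2, A[2][1] + B[1][1] = 3 + 8 = 11, A[2][2] + B[2][1] = 7 + 5 = 12) = 2 (attained at k = 0)
  C[2][2] = min over k of (A[2][0] + B[0][2] = -1 + 3 = 2, A[2][1] + B[1][2] = 3 + 4 = 7, A[2][2] + B[2][2] = 7 + -1 = 6) = 2 (attained at k = 0)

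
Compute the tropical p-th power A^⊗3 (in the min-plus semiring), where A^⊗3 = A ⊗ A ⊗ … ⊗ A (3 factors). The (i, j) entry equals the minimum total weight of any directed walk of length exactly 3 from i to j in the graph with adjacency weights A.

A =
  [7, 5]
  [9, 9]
A^⊗3 =
  [21, 19]
  [23, 21]

Each entry (A^⊗3)_ij equals the minimum over all length-3 walks i = v_0 → v_1 → … → v_3 = j of Σ_t A[v_t][v_{t+1}]. For example, for (i, j) = (0, 1) we minimise over 4 possible intermediate vertex sequences; the minimum is 19, attained along the walk 0 → 0 → 0 → 1.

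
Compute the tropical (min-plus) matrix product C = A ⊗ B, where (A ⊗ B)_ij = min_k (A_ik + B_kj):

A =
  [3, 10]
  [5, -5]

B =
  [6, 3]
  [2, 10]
A ⊗ B =
  [9, 6]
  [-3, 5]

Apply the min-plus product entry-by-entry:
  C[0][0] = min over k of (A[0][0] + B[0][0] = 3 + 6 = 9, A[0][1] + B[1][0] = 10 + 2 = 12) = 9 (attained at k = 0)
  C[0][1] = min over k of (A[0][0] + B[0][1] = 3 + 3 = 6, A[0][1] + B[1][1] = 10 + 10 = 20) = 6 (attained at k = 0)
  C[1][0] = min over k of (A[1][0] + B[0][0] = 5 + 6 = 11, A[1][1] + B[1][0] = -5 + 2 = -3) = -3 (attained at k = 1)
  C[1][1] = min over k of (A[1][0] + B[0][1] = 5 + 3 = 8, A[1][1] + B[1][1] = -5 + 10 = 5) = 5 (attained at k = 1)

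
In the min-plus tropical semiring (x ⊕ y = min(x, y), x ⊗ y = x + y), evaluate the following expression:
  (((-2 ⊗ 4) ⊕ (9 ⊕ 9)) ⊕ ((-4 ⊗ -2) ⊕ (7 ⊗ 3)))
(((-2 ⊗ 4) ⊕ (9 ⊕ 9)) ⊕ ((-4 ⊗ -2) ⊕ (7 ⊗ 3))) = -6

Expand innermost to outermost. Recall ⊕ takes the minimum of its arguments and ⊗ takes their sum. Working out the expression (((-2 ⊗ 4) ⊕ (9 ⊕ 9)) ⊕ ((-4 ⊗ -2) ⊕ (7 ⊗ 3))) gives -6.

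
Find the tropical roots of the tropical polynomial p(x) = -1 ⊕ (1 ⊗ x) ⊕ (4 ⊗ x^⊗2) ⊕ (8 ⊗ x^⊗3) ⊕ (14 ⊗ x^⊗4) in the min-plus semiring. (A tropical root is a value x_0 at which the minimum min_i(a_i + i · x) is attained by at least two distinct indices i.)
Roots: {-6, -4, -3, -2}

Each tropical root is a break point of the lower envelope of the lines y = a_i + i · x (there are 5 lines, with slopes 0, 1, ..., 4). Only the lines that attain the minimum somewhere contribute to roots; other lines are dominated. Here the surviving (envelope) indices are i = 4, i = 3, i = 2, i = 1, i = 0.
Intersections between consecutive envelope lines give the roots: for adjacent envelope indices i < j the intersection is x = (a_i − a_j) / (j − i). Reading off the sorted break points: {-6, -4, -3, -2}.
Verification: at each break x_0, at least two indices attain the minimum of min_i(a_i + i · x_0).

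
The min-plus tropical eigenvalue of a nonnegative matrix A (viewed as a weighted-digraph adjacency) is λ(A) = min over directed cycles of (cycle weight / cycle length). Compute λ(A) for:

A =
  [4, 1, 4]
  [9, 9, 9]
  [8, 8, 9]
λ(A) = 4

Enumerate directed cycles and compute their means (weight / length). Sample:
  cycle 0 → 0: weight = 4, length = 1, mean = 4/1 ≈ 4.000
  cycle 1 → 1: weight = 9, length = 1, mean = 9/1 ≈ 9.000
  cycle 2 → 2: weight = 9, length = 1, mean = 9/1 ≈ 9.000
  cycle 0 → 1 → 0: weight = 10, length = 2, mean = 10/2 ≈ 5.000
  cycle 0 → 2 → 0: weight = 12, length = 2, mean = 12/2 ≈ 6.000
  cycle 1 → 0 → 1: weight = 10, length = 2, mean = 10/2 ≈ 5.000
Minimum mean = 4.000, attained e.g. along the cycle 0 → 0 with weight 4 and length 1. So λ(A) = 4/1 = 4.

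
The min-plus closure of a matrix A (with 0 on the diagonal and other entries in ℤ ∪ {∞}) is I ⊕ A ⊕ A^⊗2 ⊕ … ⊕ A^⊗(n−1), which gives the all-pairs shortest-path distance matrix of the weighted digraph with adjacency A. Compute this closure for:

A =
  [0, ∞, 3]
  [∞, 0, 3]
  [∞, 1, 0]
Closure =
  [0, 4, 3]
  [∞, 0, 3]
  [∞, 1, 0]

This is the Floyd-Warshall all-pairs shortest-path computation. For each intermediate vertex k = 0, 1, …, 2, update dist[i][j] ← min(dist[i][j], dist[i][k] + dist[k][j]). The final matrix gives, for each (i, j), the minimum total weight of any directed path from i to j (possibly empty when i = j).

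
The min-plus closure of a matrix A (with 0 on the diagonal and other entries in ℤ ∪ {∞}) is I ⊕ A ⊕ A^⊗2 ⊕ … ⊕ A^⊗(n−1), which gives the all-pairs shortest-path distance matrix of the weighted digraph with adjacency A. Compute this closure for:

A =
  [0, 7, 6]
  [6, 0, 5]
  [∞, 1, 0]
Closure =
  [0, 7, 6]
  [6, 0, 5]
  [7, 1, 0]

This is the Floyd-Warshall all-pairs shortest-path computation. For each intermediate vertex k = 0, 1, …, 2, update dist[i][j] ← min(dist[i][j], dist[i][k] + dist[k][j]). The final matrix gives, for each (i, j), the minimum total weight of any directed path from i to j (possibly empty when i = j).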